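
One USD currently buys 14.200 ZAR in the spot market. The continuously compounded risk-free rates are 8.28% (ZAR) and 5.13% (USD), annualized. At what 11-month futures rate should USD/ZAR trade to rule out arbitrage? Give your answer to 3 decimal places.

14.616

F = S·e^((r_ZAR − r_USD)T) = 14.200 · e^((0.0828 − 0.0513) × 11/12)
= 14.200 · e^0.028875 = 14.200 × 1.029296
F = 14.616 ZAR per USD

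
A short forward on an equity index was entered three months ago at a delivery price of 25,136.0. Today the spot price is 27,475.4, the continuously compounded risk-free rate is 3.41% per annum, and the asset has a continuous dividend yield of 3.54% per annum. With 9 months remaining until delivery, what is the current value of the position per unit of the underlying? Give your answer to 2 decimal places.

-2254.23

Current fair forward for the remaining 9 months: F = S·e^((r − q)·T), (r − q) = 0.0341 − 0.0354 = -0.0013
F = 27475.4 · e^(-0.0013 × 9/12) = 27475.4 × 0.99902548 = 27448.6247
Value of long forward = (F − K)·e^(−rT) = (27448.6247 − 25136.0) · e^(−0.0341·9/12)
= 2312.6247 × 0.97474927 = 2254.23
Short position value = −(long value) = -2254.23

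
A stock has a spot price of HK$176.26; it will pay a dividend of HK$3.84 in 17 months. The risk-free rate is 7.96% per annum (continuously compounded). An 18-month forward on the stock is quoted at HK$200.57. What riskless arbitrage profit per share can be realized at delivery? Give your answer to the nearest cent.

PV(dividends) I = 3.84·e^(−0.0796·17/12) = 3.4305
Fair forward F* = (S − I)·e^(rT) = (176.26 − 3.4305)·e^0.119400 = 172.8295 × 1.126821 = 194.7479
Market HK$200.57 > fair 194.7479: forward overpriced → cash-and-carry (borrow at r, buy the stock and collect the dividends, short the forward).
Profit at T = |F_mkt − F*| = |200.57 − 194.7479| = HK$5.82 per share

HK$5.82 per share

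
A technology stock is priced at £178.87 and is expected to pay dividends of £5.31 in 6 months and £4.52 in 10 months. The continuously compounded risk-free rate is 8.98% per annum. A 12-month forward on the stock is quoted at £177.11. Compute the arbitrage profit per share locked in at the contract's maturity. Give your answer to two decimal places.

PV(dividends) I = 5.31·e^(−0.0898·6/12) + 4.52·e^(−0.0898·10/12) = 9.2710
Fair forward F* = (S − I)·e^(rT) = (178.87 − 9.2710)·e^0.089800 = 169.5990 × 1.093955 = 185.5337
Market £177.11 < fair 185.5337: forward underpriced → reverse cash-and-carry (short the stock, invest proceeds at r, pay the dividends, go long the forward).
Profit at T = |F_mkt − F*| = |177.11 − 185.5337| = £8.42 per share

£8.42 per share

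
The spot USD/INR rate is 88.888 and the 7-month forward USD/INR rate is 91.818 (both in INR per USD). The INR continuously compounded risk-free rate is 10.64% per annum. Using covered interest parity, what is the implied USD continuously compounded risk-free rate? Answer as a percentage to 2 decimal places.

5.08%

F = S·e^((r_INR − r_USD)T) ⇒ r_USD = r_INR − ln(F/S)/T
ln(91.818/88.888) = 0.032431; /(7/12) = 0.055596
r_USD = 0.1064 − 0.055596 = 0.050804
r_USD = 5.08%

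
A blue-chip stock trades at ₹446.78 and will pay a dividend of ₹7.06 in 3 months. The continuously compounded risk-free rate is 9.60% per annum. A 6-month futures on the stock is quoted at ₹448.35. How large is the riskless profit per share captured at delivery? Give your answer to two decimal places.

PV(dividends) I = 7.06·e^(−0.0960·3/12) = 6.8926
Fair futures F* = (S − I)·e^(rT) = (446.78 − 6.8926)·e^0.048000 = 439.8874 × 1.049171 = 461.5171
Market ₹448.35 < fair 461.5171: forward underpriced → reverse cash-and-carry (short the stock, invest proceeds at r, pay the dividends, go long the forward).
Profit at T = |F_mkt − F*| = |448.35 − 461.5171| = ₹13.17 per share

₹13.17 per share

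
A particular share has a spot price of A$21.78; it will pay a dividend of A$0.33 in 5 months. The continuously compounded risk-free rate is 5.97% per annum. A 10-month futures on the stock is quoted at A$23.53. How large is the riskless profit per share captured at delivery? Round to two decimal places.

PV(dividends) I = 0.33·e^(−0.0597·5/12) = 0.3219
Fair futures F* = (S − I)·e^(rT) = (21.78 − 0.3219)·e^0.049750 = 21.4581 × 1.051008 = 22.5526
Market A$23.53 > fair 22.5526: forward overpriced → cash-and-carry (borrow at r, buy the stock and collect the dividends, short the forward).
Profit at T = |F_mkt − F*| = |23.53 − 22.5526| = A$0.98 per share

A$0.98 per share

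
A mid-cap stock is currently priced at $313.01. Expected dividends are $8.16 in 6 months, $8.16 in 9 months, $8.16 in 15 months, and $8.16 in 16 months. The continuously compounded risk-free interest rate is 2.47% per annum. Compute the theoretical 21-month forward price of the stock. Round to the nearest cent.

PV(dividends) I = 8.16·e^(−0.0247·6/12) + 8.16·e^(−0.0247·9/12) + 8.16·e^(−0.0247·15/12) + 8.16·e^(−0.0247·16/12)
I = 8.0598 + 8.0102 + 7.9119 + 7.8956 = 31.8775
F = (S − I)·e^(rT) = (313.01 − 31.8775) · e^(0.0247·21/12)
= 281.1325 · e^0.043225 = 281.1325 × 1.044173 = $293.55

$293.55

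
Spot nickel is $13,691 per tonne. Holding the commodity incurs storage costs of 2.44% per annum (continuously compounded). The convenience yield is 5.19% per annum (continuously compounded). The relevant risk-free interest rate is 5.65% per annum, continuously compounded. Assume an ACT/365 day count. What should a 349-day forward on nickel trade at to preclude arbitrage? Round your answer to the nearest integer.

$14,076 per tonne

Net carry = r + u − y = 0.0565 + 0.0244 − 0.0519 = 0.0290
F = S·e^((r+u−y)T) = 13691 · e^(0.0290 × 349/365) = 13691 · e^0.027729
= 13691 × 1.028117 = $14,076 per tonne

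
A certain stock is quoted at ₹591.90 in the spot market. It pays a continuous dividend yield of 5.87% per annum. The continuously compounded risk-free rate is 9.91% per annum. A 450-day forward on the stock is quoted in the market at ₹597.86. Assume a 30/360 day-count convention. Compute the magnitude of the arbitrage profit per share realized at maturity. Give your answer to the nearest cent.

Fair forward: F* = S·e^(carry·T), with carry = (r − q) = 0.0991 − 0.0587 = 0.0404
F* = 591.90 · e^(0.0404 × 450/360) = 591.90 · e^0.050500 = 591.90 × 1.051797 = ₹622.5586
Market ₹597.86 < fair ₹622.5586: forward underpriced → reverse cash-and-carry (short spot, go long the forward).
At maturity, profit = |F_mkt − F*| = |597.86 − 622.5586| = ₹24.70 per share

₹24.70 per share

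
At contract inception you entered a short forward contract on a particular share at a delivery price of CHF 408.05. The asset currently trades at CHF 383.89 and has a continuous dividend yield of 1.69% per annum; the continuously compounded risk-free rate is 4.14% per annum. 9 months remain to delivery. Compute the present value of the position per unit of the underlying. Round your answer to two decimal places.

CHF 16.52

Current fair forward for the remaining 9 months: F = S·e^((r − q)·T), (r − q) = 0.0414 − 0.0169 = 0.0245
F = 383.89 · e^(0.0245 × 9/12) = 383.89 × 1.018545 = 391.0092
Value of long forward = (F − K)·e^(−rT) = (391.0092 − 408.05) · e^(−0.0414·9/12)
= -17.0408 × 0.969427 = -16.52
Short position value = −(long value) = CHF 16.52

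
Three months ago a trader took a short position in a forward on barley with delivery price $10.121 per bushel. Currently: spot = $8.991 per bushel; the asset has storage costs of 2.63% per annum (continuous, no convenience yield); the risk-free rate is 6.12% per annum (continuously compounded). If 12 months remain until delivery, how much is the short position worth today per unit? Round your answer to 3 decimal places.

$0.290 per bushel

Current fair forward for the remaining 12 months: F = S·e^((r + u)·T), (r + u) = 0.0612 + 0.0263 = 0.0875
F = 8.991 · e^(0.0875 × 12/12) = 8.991 × 1.091442 = 9.8132
Value of long forward = (F − K)·e^(−rT) = (9.8132 − 10.121) · e^(−0.0612·12/12)
= -0.3078 × 0.940635 = -0.290
Short position value = −(long value) = $0.290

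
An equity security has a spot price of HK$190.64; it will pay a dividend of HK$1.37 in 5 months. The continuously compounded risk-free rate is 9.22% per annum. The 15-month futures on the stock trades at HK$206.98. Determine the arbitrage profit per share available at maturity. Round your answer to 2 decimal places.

PV(dividends) I = 1.37·e^(−0.0922·5/12) = 1.3184
Fair futures F* = (S − I)·e^(rT) = (190.64 − 1.3184)·e^0.115250 = 189.3216 × 1.122154 = 212.4480
Market HK$206.98 < fair 212.4480: forward underpriced → reverse cash-and-carry (short the stock, invest proceeds at r, pay the dividends, go long the forward).
Profit at T = |F_mkt − F*| = |206.98 − 212.4480| = HK$5.47 per share

HK$5.47 per share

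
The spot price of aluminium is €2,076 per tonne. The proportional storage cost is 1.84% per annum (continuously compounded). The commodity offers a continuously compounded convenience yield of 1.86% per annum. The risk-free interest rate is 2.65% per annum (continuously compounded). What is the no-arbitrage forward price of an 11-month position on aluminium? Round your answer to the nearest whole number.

€2,127 per tonne

Net carry = r + u − y = 0.0265 + 0.0184 − 0.0186 = 0.0263
F = S·e^((r+u−y)T) = 2076 · e^(0.0263 × 11/12) = 2076 · e^0.024108
= 2076 × 1.024401 = €2,127 per tonne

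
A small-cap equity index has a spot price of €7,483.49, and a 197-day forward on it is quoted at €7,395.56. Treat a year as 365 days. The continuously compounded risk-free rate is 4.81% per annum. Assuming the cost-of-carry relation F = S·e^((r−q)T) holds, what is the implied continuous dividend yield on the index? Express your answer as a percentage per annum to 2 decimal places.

From F = S·e^((r−q)T): (r − q) = ln(F/S)/T
ln(7395.56/7483.49) = ln(0.988250) = -0.011820
(r − q) = -0.011820 / (197/365) = -0.021900
q = r − ln(F/S)/T = 0.0481 + 0.021900 = 0.070000
q = 7.00%

7.00%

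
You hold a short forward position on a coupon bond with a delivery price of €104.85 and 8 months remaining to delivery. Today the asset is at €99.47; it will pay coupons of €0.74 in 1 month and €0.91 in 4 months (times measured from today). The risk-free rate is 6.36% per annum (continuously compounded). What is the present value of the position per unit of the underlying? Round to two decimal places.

€2.65

PV(remaining coupons) I = 0.74·e^(−0.0636·1/12) + 0.91·e^(−0.0636·4/12) = 1.6270
Current forward F = (S − I)·e^(rT) = (99.47 − 1.6270)·e^(0.0636·8/12) = 97.8430 × 1.043312 = 102.0808
Value (long) = (F − K)·e^(−rT) = (102.0808 − 104.85) × 0.958486 = -2.6542
Short position value = −(long value) = €2.65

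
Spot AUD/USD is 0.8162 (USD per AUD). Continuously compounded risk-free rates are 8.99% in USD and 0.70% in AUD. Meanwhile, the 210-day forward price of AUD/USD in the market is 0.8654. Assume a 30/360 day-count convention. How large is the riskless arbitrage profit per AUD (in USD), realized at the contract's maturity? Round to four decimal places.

Fair forward: F* = S·e^(carry·T), with carry = (r_USD − r_AUD) = 0.0899 − 0.0070 = 0.0829
F* = 0.8162 · e^(0.0829 × 210/360) = 0.8162 · e^0.048358 = 0.8162 × 1.049546 = 0.8566
Market 0.8654 > fair 0.8566: forward overpriced → cash-and-carry (buy spot, short the forward).
At maturity, profit = |F_mkt − F*| = |0.8654 − 0.8566| = 0.0088 per AUD (in USD)

0.0088 per AUD (in USD)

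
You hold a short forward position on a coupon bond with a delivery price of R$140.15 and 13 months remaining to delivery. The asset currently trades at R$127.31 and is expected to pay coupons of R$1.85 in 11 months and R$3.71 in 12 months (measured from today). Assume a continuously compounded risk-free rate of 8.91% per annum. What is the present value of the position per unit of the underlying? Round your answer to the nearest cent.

R$5.04

PV(remaining coupons) I = 1.85·e^(−0.0891·11/12) + 3.71·e^(−0.0891·12/12) = 5.0986
Current forward F = (S − I)·e^(rT) = (127.31 − 5.0986)·e^(0.0891·13/12) = 122.2114 × 1.101337 = 134.5959
Value (long) = (F − K)·e^(−rT) = (134.5959 − 140.15) × 0.907987 = -5.0431
Short position value = −(long value) = R$5.04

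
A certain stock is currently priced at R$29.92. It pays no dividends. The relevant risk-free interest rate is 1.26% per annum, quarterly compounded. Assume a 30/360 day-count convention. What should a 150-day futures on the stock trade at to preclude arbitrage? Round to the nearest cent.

R$30.08

F = S · (1+r/4)^(4T)
= 29.92 × 1.005256
F = R$30.08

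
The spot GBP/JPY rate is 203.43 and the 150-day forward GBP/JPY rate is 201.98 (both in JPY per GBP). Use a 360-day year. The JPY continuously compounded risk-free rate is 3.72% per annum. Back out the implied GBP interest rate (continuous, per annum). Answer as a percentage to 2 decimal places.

5.44%

F = S·e^((r_JPY − r_GBP)T) ⇒ r_GBP = r_JPY − ln(F/S)/T
ln(201.98/203.43) = -0.007153; /(150/360) = -0.017167
r_GBP = 0.0372 + 0.017167 = 0.054367
r_GBP = 5.44%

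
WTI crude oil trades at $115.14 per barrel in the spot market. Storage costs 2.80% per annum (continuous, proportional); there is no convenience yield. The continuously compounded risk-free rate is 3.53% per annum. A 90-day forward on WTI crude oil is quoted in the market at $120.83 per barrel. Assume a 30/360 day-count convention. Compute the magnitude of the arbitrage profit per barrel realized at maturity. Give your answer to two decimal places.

$3.85 per barrel

Fair forward: F* = S·e^(carry·T), with carry = (r + u) = 0.0353 + 0.0280 = 0.0633
F* = 115.14 · e^(0.0633 × 90/360) = 115.14 · e^0.015825 = 115.14 × 1.015951 = $116.9766
Market $120.83 > fair $116.9766: forward overpriced → cash-and-carry (buy spot, short the forward).
At maturity, profit = |F_mkt − F*| = |120.83 − 116.9766| = $3.85 per barrel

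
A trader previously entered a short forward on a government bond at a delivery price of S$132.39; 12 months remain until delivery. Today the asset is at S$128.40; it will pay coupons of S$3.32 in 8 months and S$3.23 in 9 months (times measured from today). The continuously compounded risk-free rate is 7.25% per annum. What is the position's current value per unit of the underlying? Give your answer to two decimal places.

S$0.95

PV(remaining coupons) I = 3.32·e^(−0.0725·8/12) + 3.23·e^(−0.0725·9/12) = 6.2224
Current forward F = (S − I)·e^(rT) = (128.40 − 6.2224)·e^(0.0725·12/12) = 122.1776 × 1.075193 = 131.3645
Value (long) = (F − K)·e^(−rT) = (131.3645 − 132.39) × 0.930066 = -0.9538
Short position value = −(long value) = S$0.95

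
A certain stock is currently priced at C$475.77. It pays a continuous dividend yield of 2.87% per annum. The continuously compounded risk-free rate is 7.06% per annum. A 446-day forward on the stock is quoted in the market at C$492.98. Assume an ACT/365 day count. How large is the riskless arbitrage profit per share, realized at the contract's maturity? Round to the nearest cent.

Fair forward: F* = S·e^(carry·T), with carry = (r − q) = 0.0706 − 0.0287 = 0.0419
F* = 475.77 · e^(0.0419 × 446/365) = 475.77 · e^0.051198 = 475.77 × 1.052531 = C$500.7627
Market C$492.98 < fair C$500.7627: forward underpriced → reverse cash-and-carry (short spot, go long the forward).
At maturity, profit = |F_mkt − F*| = |492.98 − 500.7627| = C$7.78 per share

C$7.78 per share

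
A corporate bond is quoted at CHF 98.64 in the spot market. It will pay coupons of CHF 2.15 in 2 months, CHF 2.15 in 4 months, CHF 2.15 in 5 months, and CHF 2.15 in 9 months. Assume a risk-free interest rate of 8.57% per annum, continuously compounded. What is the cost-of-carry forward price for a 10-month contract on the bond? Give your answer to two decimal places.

PV(coupons) I = 2.15·e^(−0.0857·2/12) + 2.15·e^(−0.0857·4/12) + 2.15·e^(−0.0857·5/12) + 2.15·e^(−0.0857·9/12)
I = 2.1195 + 2.0895 + 2.0746 + 2.0162 = 8.2998
F = (S − I)·e^(rT) = (98.64 − 8.2998) · e^(0.0857·10/12)
= 90.3402 · e^0.071417 = 90.3402 × 1.074029 = CHF 97.03

CHF 97.03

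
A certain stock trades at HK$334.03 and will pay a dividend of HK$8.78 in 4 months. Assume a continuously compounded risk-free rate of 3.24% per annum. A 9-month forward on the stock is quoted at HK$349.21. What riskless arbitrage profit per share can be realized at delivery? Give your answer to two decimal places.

PV(dividends) I = 8.78·e^(−0.0324·4/12) = 8.6857
Fair forward F* = (S − I)·e^(rT) = (334.03 − 8.6857)·e^0.024300 = 325.3443 × 1.024598 = 333.3471
Market HK$349.21 > fair 333.3471: forward overpriced → cash-and-carry (borrow at r, buy the stock and collect the dividends, short the forward).
Profit at T = |F_mkt − F*| = |349.21 − 333.3471| = HK$15.86 per share

HK$15.86 per share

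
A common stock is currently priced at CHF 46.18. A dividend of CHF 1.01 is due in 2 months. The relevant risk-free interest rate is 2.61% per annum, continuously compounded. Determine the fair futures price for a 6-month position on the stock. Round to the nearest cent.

CHF 45.77

PV(dividends) I = 1.01·e^(−0.0261·2/12)
I = 1.0056
F = (S − I)·e^(rT) = (46.18 − 1.0056) · e^(0.0261·6/12)
= 45.1744 · e^0.013050 = 45.1744 × 1.013136 = CHF 45.77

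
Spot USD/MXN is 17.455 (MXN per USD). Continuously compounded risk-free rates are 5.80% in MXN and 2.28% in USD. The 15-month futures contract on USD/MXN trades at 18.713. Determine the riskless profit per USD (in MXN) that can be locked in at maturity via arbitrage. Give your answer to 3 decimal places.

Fair futures: F* = S·e^(carry·T), with carry = (r_MXN − r_USD) = 0.0580 − 0.0228 = 0.0352
F* = 17.455 · e^(0.0352 × 15/12) = 17.455 · e^0.044000 = 17.455 × 1.044982 = 18.2402
Market 18.713 > fair 18.2402: forward overpriced → cash-and-carry (buy spot, short the forward).
At maturity, profit = |F_mkt − F*| = |18.713 − 18.2402| = 0.473 per USD (in MXN)

0.473 per USD (in MXN)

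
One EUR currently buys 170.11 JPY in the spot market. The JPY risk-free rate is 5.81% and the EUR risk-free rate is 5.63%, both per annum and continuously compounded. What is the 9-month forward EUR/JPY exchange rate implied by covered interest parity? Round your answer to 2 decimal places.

170.34

F = S·e^((r_JPY − r_EUR)T) = 170.11 · e^((0.0581 − 0.0563) × 9/12)
= 170.11 · e^0.001350 = 170.11 × 1.001351
F = 170.34 JPY per EUR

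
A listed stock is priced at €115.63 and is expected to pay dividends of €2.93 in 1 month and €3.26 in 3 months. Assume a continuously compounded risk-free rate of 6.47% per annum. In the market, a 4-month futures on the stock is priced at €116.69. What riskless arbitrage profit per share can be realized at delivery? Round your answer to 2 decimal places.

€4.79 per share

PV(dividends) I = 2.93·e^(−0.0647·1/12) + 3.26·e^(−0.0647·3/12) = 6.1219
Fair futures F* = (S − I)·e^(rT) = (115.63 − 6.1219)·e^0.021567 = 109.5081 × 1.021801 = 111.8955
Market €116.69 > fair 111.8955: forward overpriced → cash-and-carry (borrow at r, buy the stock and collect the dividends, short the forward).
Profit at T = |F_mkt − F*| = |116.69 − 111.8955| = €4.79 per share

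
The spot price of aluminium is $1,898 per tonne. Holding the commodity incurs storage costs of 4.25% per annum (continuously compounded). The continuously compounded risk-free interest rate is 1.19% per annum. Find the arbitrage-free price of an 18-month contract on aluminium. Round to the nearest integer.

Net carry = r + u − y = 0.0119 + 0.0425 − 0.0000 = 0.0544
F = S·e^((r+u−y)T) = 1898 · e^(0.0544 × 18/12) = 1898 · e^0.081600
= 1898 × 1.085022 = $2,059 per tonne

$2,059 per tonne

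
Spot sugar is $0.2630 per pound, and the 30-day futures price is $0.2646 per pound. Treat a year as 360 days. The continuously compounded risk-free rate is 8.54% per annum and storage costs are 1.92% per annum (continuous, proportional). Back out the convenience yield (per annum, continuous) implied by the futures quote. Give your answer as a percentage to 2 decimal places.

3.18%

F = S·e^((r+u−y)T) ⇒ (r+u−y) = ln(F/S)/T
ln(0.2646/0.2630) = 0.006065; /T ⇒ 0.072780
y = r + u − ln(F/S)/T = 0.0854 + 0.0192 − 0.072780 = 0.031820
y = 3.18%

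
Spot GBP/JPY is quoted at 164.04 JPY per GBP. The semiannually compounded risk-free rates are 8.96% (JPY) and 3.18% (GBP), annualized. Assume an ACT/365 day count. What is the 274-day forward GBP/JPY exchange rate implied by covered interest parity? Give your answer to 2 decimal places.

By covered interest parity, F = S · (1+r_JPY/2)^(2T) / (1+r_GBP/2)^(2T)
= 164.04 × 1.068011 / 1.023967 = 164.04 × 1.043013
F = 171.10 JPY per GBP

171.10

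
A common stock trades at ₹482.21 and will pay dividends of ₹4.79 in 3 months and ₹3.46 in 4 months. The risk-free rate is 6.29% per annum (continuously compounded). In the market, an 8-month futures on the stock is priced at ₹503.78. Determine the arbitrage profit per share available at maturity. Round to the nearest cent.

₹9.37 per share

PV(dividends) I = 4.79·e^(−0.0629·3/12) + 3.46·e^(−0.0629·4/12) = 8.1035
Fair futures F* = (S − I)·e^(rT) = (482.21 − 8.1035)·e^0.041933 = 474.1065 × 1.042825 = 494.4101
Market ₹503.78 > fair 494.4101: forward overpriced → cash-and-carry (borrow at r, buy the stock and collect the dividends, short the forward).
Profit at T = |F_mkt − F*| = |503.78 − 494.4101| = ₹9.37 per share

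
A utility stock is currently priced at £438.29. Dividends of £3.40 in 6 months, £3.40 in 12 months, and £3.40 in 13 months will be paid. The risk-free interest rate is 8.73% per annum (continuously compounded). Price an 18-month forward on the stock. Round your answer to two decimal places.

£488.82

PV(dividends) I = 3.40·e^(−0.0873·6/12) + 3.40·e^(−0.0873·12/12) + 3.40·e^(−0.0873·13/12)
I = 3.2548 + 3.1158 + 3.0932 = 9.4638
F = (S − I)·e^(rT) = (438.29 − 9.4638) · e^(0.0873·18/12)
= 428.8262 · e^0.130950 = 428.8262 × 1.139911 = £488.82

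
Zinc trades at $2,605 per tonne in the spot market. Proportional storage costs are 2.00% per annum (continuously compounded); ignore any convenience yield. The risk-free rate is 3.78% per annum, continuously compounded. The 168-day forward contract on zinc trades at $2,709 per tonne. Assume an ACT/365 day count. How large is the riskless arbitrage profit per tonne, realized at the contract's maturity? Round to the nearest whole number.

$34 per tonne

Fair forward: F* = S·e^(carry·T), with carry = (r + u) = 0.0378 + 0.0200 = 0.0578
F* = 2605 · e^(0.0578 × 168/365) = 2605 · e^0.026604 = 2605 × 1.026961 = $2675.2334
Market $2709 > fair $2675.2334: forward overpriced → cash-and-carry (buy spot, short the forward).
At maturity, profit = |F_mkt − F*| = |2709 − 2675.2334| = $34 per tonne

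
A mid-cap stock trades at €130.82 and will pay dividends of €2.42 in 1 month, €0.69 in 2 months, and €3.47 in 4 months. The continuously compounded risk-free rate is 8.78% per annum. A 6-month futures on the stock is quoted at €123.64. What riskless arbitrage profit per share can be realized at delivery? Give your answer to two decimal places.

PV(dividends) I = 2.42·e^(−0.0878·1/12) + 0.69·e^(−0.0878·2/12) + 3.47·e^(−0.0878·4/12) = 6.4523
Fair futures F* = (S − I)·e^(rT) = (130.82 − 6.4523)·e^0.043900 = 124.3677 × 1.044878 = 129.9491
Market €123.64 < fair 129.9491: forward underpriced → reverse cash-and-carry (short the stock, invest proceeds at r, pay the dividends, go long the forward).
Profit at T = |F_mkt − F*| = |123.64 − 129.9491| = €6.31 per share

€6.31 per share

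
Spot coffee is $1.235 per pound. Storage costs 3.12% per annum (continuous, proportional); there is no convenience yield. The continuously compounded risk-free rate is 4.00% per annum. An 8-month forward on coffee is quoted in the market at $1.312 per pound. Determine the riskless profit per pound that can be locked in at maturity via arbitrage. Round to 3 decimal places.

Fair forward: F* = S·e^(carry·T), with carry = (r + u) = 0.0400 + 0.0312 = 0.0712
F* = 1.235 · e^(0.0712 × 8/12) = 1.235 · e^0.047467 = 1.235 × 1.048612 = $1.2950
Market $1.312 > fair $1.2950: forward overpriced → cash-and-carry (buy spot, short the forward).
At maturity, profit = |F_mkt − F*| = |1.312 − 1.2950| = $0.017 per pound

$0.017 per pound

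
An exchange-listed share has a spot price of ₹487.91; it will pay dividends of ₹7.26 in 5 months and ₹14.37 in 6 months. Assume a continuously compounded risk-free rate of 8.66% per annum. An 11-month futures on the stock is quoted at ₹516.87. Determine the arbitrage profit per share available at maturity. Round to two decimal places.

PV(dividends) I = 7.26·e^(−0.0866·5/12) + 14.37·e^(−0.0866·6/12) = 20.7638
Fair futures F* = (S − I)·e^(rT) = (487.91 − 20.7638)·e^0.079383 = 467.1462 × 1.082619 = 505.7414
Market ₹516.87 > fair 505.7414: forward overpriced → cash-and-carry (borrow at r, buy the stock and collect the dividends, short the forward).
Profit at T = |F_mkt − F*| = |516.87 − 505.7414| = ₹11.13 per share

₹11.13 per share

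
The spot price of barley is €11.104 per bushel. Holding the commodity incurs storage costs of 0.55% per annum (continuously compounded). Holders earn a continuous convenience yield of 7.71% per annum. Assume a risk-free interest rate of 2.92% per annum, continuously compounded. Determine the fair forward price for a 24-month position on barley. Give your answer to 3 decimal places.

€10.201 per bushel

Net carry = r + u − y = 0.0292 + 0.0055 − 0.0771 = -0.0424
F = S·e^((r+u−y)T) = 11.104 · e^(-0.0424 × 24/12) = 11.104 · e^-0.084800
= 11.104 × 0.918696 = €10.201 per bushel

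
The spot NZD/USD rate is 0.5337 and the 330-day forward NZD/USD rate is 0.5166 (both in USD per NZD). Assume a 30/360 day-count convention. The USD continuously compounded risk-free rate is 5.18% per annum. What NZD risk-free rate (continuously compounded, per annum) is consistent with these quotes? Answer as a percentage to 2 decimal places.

8.73%

F = S·e^((r_USD − r_NZD)T) ⇒ r_NZD = r_USD − ln(F/S)/T
ln(0.5166/0.5337) = -0.032565; /(330/360) = -0.035525
r_NZD = 0.0518 + 0.035525 = 0.087325
r_NZD = 8.73%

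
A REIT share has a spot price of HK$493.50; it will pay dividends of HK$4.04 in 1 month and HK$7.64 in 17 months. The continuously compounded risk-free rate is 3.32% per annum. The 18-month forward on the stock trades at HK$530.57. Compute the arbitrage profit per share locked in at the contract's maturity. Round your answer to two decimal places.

HK$23.77 per share

PV(dividends) I = 4.04·e^(−0.0332·1/12) + 7.64·e^(−0.0332·17/12) = 11.3178
Fair forward F* = (S − I)·e^(rT) = (493.50 − 11.3178)·e^0.049800 = 482.1822 × 1.051061 = 506.8029
Market HK$530.57 > fair 506.8029: forward overpriced → cash-and-carry (borrow at r, buy the stock and collect the dividends, short the forward).
Profit at T = |F_mkt − F*| = |530.57 − 506.8029| = HK$23.77 per share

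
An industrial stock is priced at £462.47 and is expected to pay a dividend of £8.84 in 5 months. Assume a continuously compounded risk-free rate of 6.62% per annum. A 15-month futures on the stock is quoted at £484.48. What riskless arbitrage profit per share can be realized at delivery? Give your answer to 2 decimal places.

£8.55 per share

PV(dividends) I = 8.84·e^(−0.0662·5/12) = 8.5995
Fair futures F* = (S − I)·e^(rT) = (462.47 − 8.5995)·e^0.082750 = 453.8705 × 1.086270 = 493.0259
Market £484.48 < fair 493.0259: forward underpriced → reverse cash-and-carry (short the stock, invest proceeds at r, pay the dividends, go long the forward).
Profit at T = |F_mkt − F*| = |484.48 − 493.0259| = £8.55 per share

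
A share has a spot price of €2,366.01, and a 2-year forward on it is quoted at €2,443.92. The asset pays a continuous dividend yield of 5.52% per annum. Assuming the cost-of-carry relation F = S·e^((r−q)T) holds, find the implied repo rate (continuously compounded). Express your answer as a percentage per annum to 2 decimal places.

7.14%

From F = S·e^((r−q)T): (r − q) = ln(F/S)/T
ln(2443.92/2366.01) = ln(1.032929) = 0.032398
(r − q) = 0.032398 / (2) = 0.016199
r = ln(F/S)/T + q = 0.016199 + 0.0552 = 0.071399
r = 7.14%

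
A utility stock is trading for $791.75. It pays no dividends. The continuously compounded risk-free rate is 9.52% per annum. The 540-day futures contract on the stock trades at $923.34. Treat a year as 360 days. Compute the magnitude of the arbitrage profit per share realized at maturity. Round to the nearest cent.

Fair futures: F* = S·e^(carry·T), with carry = r = 0.0952
F* = 791.75 · e^(0.0952 × 540/360) = 791.75 · e^0.142800 = 791.75 × 1.153499 = $913.2828
Market $923.34 > fair $913.2828: forward overpriced → cash-and-carry (buy spot, short the forward).
At maturity, profit = |F_mkt − F*| = |923.34 − 913.2828| = $10.06 per share

$10.06 per share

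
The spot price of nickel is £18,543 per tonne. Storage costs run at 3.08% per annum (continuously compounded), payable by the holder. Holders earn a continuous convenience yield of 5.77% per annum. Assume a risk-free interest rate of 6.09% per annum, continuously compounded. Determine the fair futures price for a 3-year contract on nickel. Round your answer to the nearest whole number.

Net carry = r + u − y = 0.0609 + 0.0308 − 0.0577 = 0.0340
F = S·e^((r+u−y)T) = 18543 · e^(0.0340 × 3) = 18543 · e^0.102000
= 18543 × 1.107383 = £20,534 per tonne

£20,534 per tonne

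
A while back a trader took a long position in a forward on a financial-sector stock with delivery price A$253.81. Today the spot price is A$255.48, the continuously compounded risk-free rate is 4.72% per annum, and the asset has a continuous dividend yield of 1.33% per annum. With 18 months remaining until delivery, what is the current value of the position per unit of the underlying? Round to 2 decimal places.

Current fair forward for the remaining 18 months: F = S·e^((r − q)·T), (r − q) = 0.0472 − 0.0133 = 0.0339
F = 255.48 · e^(0.0339 × 18/12) = 255.48 × 1.052165 = 268.8071
Value of long forward = (F − K)·e^(−rT) = (268.8071 − 253.81) · e^(−0.0472·18/12)
= 14.9971 × 0.931648 = 13.97

A$13.97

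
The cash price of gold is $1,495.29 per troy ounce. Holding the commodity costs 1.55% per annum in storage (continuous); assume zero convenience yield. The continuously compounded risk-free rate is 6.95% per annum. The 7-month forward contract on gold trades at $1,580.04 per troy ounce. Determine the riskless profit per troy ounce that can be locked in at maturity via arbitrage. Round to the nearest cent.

$8.74 per troy ounce

Fair forward: F* = S·e^(carry·T), with carry = (r + u) = 0.0695 + 0.0155 = 0.0850
F* = 1495.29 · e^(0.0850 × 7/12) = 1495.29 · e^0.04958333 = 1495.29 × 1.05083315 = $1571.3003
Market $1580.04 > fair $1571.3003: forward overpriced → cash-and-carry (buy spot, short the forward).
At maturity, profit = |F_mkt − F*| = |1580.04 − 1571.3003| = $8.74 per troy ounce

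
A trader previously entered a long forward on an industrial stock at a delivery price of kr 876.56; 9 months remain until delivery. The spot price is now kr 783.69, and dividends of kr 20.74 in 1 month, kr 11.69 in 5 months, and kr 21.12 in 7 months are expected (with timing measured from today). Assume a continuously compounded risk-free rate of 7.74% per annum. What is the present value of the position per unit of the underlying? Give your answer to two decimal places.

-kr 95.55

PV(remaining dividends) I = 20.74·e^(−0.0774·1/12) + 11.69·e^(−0.0774·5/12) + 21.12·e^(−0.0774·7/12) = 52.1133
Current forward F = (S − I)·e^(rT) = (783.69 − 52.1133)·e^(0.0774·9/12) = 731.5767 × 1.059768 = 775.3016
Value (long) = (F − K)·e^(−rT) = (775.3016 − 876.56) × 0.943603 = -95.5477
Value = -kr 95.55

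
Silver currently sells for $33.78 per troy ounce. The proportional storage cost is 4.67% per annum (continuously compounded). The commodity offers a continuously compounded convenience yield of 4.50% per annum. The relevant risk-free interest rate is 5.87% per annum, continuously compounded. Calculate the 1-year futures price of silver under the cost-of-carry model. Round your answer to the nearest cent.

$35.88 per troy ounce

Net carry = r + u − y = 0.0587 + 0.0467 − 0.0450 = 0.0604
F = S·e^((r+u−y)T) = 33.78 · e^(0.0604 × 1) = 33.78 · e^0.060400
= 33.78 × 1.062261 = $35.88 per troy ounce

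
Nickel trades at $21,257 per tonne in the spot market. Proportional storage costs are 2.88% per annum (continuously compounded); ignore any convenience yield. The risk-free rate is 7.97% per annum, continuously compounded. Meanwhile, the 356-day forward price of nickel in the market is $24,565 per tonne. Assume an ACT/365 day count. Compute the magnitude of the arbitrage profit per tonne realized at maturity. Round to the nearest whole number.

Fair forward: F* = S·e^(carry·T), with carry = (r + u) = 0.0797 + 0.0288 = 0.1085
F* = 21257 · e^(0.1085 × 356/365) = 21257 · e^0.105825 = 21257 × 1.111627 = $23629.8551
Market $24565 > fair $23629.8551: forward overpriced → cash-and-carry (buy spot, short the forward).
At maturity, profit = |F_mkt − F*| = |24565 − 23629.8551| = $935 per tonne

$935 per tonne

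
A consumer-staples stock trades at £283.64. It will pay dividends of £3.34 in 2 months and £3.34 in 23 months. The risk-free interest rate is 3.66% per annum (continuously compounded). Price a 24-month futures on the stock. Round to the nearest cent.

£298.26

PV(dividends) I = 3.34·e^(−0.0366·2/12) + 3.34·e^(−0.0366·23/12)
I = 3.3197 + 3.1137 = 6.4334
F = (S − I)·e^(rT) = (283.64 − 6.4334) · e^(0.0366·24/12)
= 277.2066 · e^0.073200 = 277.2066 × 1.075946 = £298.26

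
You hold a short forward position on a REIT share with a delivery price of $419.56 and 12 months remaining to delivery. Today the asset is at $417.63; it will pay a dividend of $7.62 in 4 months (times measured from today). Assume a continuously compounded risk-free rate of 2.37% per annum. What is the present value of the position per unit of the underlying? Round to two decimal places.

PV(remaining dividends) I = 7.62·e^(−0.0237·4/12) = 7.5600
Current forward F = (S − I)·e^(rT) = (417.63 − 7.5600)·e^(0.0237·12/12) = 410.0700 × 1.023983 = 419.9047
Value (long) = (F − K)·e^(−rT) = (419.9047 − 419.56) × 0.976579 = 0.3366
Short position value = −(long value) = -$0.34

-$0.34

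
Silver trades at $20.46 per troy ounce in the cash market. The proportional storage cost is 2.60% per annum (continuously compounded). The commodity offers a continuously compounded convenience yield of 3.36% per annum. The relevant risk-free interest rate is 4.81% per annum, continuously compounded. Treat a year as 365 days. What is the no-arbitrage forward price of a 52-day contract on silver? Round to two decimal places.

Net carry = r + u − y = 0.0481 + 0.0260 − 0.0336 = 0.0405
F = S·e^((r+u−y)T) = 20.46 · e^(0.0405 × 52/365) = 20.46 · e^0.005770
= 20.46 × 1.005787 = $20.58 per troy ounce

$20.58 per troy ounce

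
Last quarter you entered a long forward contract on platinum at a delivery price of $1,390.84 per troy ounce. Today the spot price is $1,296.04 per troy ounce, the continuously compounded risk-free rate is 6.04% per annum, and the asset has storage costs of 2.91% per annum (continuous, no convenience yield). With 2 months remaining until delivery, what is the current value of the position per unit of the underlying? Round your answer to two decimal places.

-$74.57 per troy ounce

Current fair forward for the remaining 2 months: F = S·e^((r + u)·T), (r + u) = 0.0604 + 0.0291 = 0.0895
F = 1296.04 · e^(0.0895 × 2/12) = 1296.04 × 1.01502848 = 1315.5175
Value of long forward = (F − K)·e^(−rT) = (1315.5175 − 1390.84) · e^(−0.0604·2/12)
= -75.3225 × 0.98998383 = -74.57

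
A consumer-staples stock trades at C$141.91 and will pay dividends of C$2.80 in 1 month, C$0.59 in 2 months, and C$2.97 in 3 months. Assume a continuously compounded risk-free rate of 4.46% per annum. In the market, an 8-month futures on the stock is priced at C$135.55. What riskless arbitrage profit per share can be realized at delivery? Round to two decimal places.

C$4.14 per share

PV(dividends) I = 2.80·e^(−0.0446·1/12) + 0.59·e^(−0.0446·2/12) + 2.97·e^(−0.0446·3/12) = 6.3123
Fair futures F* = (S − I)·e^(rT) = (141.91 − 6.3123)·e^0.029733 = 135.5977 × 1.030179 = 139.6899
Market C$135.55 < fair 139.6899: forward underpriced → reverse cash-and-carry (short the stock, invest proceeds at r, pay the dividends, go long the forward).
Profit at T = |F_mkt − F*| = |135.55 − 139.6899| = C$4.14 per share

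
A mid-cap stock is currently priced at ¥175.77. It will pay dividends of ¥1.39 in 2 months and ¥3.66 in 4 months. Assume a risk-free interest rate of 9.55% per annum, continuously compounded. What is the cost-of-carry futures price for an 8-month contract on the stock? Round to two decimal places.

PV(dividends) I = 1.39·e^(−0.0955·2/12) + 3.66·e^(−0.0955·4/12)
I = 1.3681 + 3.5453 = 4.9134
F = (S − I)·e^(rT) = (175.77 − 4.9134) · e^(0.0955·8/12)
= 170.8566 · e^0.063667 = 170.8566 × 1.065737 = ¥182.09

¥182.09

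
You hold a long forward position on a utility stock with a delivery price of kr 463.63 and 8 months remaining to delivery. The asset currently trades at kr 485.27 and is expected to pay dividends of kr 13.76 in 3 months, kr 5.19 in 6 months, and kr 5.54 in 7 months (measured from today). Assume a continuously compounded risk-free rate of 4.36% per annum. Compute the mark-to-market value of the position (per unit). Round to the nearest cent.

PV(remaining dividends) I = 13.76·e^(−0.0436·3/12) + 5.19·e^(−0.0436·6/12) + 5.54·e^(−0.0436·7/12) = 24.0898
Current forward F = (S − I)·e^(rT) = (485.27 − 24.0898)·e^(0.0436·8/12) = 461.1802 × 1.029493 = 474.7818
Value (long) = (F − K)·e^(−rT) = (474.7818 − 463.63) × 0.971352 = 10.8323
Value = kr 10.83

kr 10.83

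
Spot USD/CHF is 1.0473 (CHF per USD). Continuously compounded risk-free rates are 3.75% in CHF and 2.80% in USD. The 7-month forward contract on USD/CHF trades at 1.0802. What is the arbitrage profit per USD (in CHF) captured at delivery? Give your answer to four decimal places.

0.0271 per USD (in CHF)

Fair forward: F* = S·e^(carry·T), with carry = (r_CHF − r_USD) = 0.0375 − 0.0280 = 0.0095
F* = 1.0473 · e^(0.0095 × 7/12) = 1.0473 · e^0.005542 = 1.0473 × 1.005557 = 1.0531
Market 1.0802 > fair 1.0531: forward overpriced → cash-and-carry (buy spot, short the forward).
At maturity, profit = |F_mkt − F*| = |1.0802 − 1.0531| = 0.0271 per USD (in CHF)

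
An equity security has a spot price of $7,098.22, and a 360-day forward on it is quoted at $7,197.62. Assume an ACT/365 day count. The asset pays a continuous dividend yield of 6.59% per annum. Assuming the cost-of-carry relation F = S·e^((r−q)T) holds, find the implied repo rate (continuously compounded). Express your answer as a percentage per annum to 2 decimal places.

From F = S·e^((r−q)T): (r − q) = ln(F/S)/T
ln(7197.62/7098.22) = ln(1.014004) = 0.013907
(r − q) = 0.013907 / (360/365) = 0.014100
r = ln(F/S)/T + q = 0.014100 + 0.0659 = 0.080000
r = 8.00%

8.00%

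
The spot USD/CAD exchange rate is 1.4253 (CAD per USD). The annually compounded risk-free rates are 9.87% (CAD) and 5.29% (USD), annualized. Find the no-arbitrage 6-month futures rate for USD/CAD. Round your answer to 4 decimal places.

1.4560

By covered interest parity, F = S · (1+r_CAD)^T / (1+r_USD)^T
= 1.4253 × 1.048189 / 1.026109 = 1.4253 × 1.021518
F = 1.4560 CAD per USD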